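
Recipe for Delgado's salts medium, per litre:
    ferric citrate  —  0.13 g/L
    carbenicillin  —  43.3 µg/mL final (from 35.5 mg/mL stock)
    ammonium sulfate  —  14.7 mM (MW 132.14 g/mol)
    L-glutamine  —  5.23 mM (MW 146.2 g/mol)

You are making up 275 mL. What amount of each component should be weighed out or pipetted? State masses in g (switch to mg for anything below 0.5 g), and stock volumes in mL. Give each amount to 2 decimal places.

Target volume = 275 mL = 0.275 L.
ferric citrate: 0.13 g/L × 0.275 L = 0.03575 g = 35.75 mg
carbenicillin: V = C2·V2/C1 = 43.3 µg/mL × 275 mL ÷ 35500 µg/mL = 0.34 mL
ammonium sulfate: 14.7 mmol/L × 132.14 g/mol × 0.275 L ÷ 1000 = 0.53 g
L-glutamine: 5.23 mmol/L × 146.2 mg/mmol × 0.275 L = 210.27 mg

ferric citrate 35.75 mg; carbenicillin 0.34 mL; ammonium sulfate 0.53 g; L-glutamine 210.27 mg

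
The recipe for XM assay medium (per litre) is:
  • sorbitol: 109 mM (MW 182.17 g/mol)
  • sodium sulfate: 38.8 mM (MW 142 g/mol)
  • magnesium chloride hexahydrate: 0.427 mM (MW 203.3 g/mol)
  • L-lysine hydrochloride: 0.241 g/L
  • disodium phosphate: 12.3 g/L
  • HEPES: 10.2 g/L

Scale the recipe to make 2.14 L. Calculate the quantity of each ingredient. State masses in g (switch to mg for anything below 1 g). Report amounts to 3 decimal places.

sorbitol 42.493 g; sodium sulfate 11.791 g; magnesium chloride hexahydrate 185.771 mg; L-lysine hydrochloride 515.740 mg; disodium phosphate 26.322 g; HEPES 21.828 g

Scale factor relative to 1 L: 2.14.
sorbitol: 109 mmol/L × 182.17 g/mol × 2.14 L ÷ 1000 = 42.493 g
sodium sulfate: 38.8 mmol/L × 142 g/mol × 2.14 L ÷ 1000 = 11.791 g
magnesium chloride hexahydrate: 0.427 mmol/L × 203.3 mg/mmol × 2.14 L = 185.771 mg
L-lysine hydrochloride: 0.241 g/L × 2.14 L = 0.51574 g = 515.740 mg
disodium phosphate: 12.3 g/L × 2.14 L = 26.322 g
HEPES: 10.2 g/L × 2.14 L = 21.828 g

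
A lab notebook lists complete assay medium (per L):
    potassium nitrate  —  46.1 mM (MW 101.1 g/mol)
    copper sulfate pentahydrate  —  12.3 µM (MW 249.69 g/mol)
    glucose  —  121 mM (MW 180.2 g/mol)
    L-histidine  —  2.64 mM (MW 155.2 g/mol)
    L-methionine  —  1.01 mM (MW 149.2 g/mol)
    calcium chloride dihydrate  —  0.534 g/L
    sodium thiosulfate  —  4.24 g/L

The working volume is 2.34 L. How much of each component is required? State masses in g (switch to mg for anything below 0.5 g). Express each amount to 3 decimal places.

potassium nitrate 10.906 g; copper sulfate pentahydrate 7.187 mg; glucose 51.022 g; L-histidine 0.959 g; L-methionine 352.619 mg; calcium chloride dihydrate 1.250 g; sodium thiosulfate 9.922 g

Scale factor relative to 1 L: 2.34.
potassium nitrate: 46.1 mmol/L × 101.1 g/mol × 2.34 L ÷ 1000 = 10.906 g
copper sulfate pentahydrate: 12.3 µmol/L × 249.69 g/mol × 2.34 L ÷ 1000 = 7.187 mg
glucose: 121 mmol/L × 180.2 g/mol × 2.34 L ÷ 1000 = 51.022 g
L-histidine: 2.64 mmol/L × 155.2 g/mol × 2.34 L ÷ 1000 = 0.959 g
L-methionine: 1.01 mmol/L × 149.2 mg/mmol × 2.34 L = 352.619 mg
calcium chloride dihydrate: 0.534 g/L × 2.34 L = 1.250 g
sodium thiosulfate: 4.24 g/L × 2.34 L = 9.922 g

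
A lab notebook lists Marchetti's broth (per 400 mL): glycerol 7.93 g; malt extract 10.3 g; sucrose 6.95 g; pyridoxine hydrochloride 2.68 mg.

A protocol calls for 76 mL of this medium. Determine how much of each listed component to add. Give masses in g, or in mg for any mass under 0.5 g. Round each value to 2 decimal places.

Ratio of target to recipe volume: 76 / 400 = 0.19.
glycerol: 7.93 g × (76 mL / 400 mL) = 1.51 g
malt extract: 10.3 g × (76 mL / 400 mL) = 1.96 g
sucrose: 6.95 g × (76 mL / 400 mL) = 1.32 g
pyridoxine hydrochloride: 2.68 mg × (76 mL / 400 mL) = 0.51 mg

glycerol 1.51 g; malt extract 1.96 g; sucrose 1.32 g; pyridoxine hydrochloride 0.51 mg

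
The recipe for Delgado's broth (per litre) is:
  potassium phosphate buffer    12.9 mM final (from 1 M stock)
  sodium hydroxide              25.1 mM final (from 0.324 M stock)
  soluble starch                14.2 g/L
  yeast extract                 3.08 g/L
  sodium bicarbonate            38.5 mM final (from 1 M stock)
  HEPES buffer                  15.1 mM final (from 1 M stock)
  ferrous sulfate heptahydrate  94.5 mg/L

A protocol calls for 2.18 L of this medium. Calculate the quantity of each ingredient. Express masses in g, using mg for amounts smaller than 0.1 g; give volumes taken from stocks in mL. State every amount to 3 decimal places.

potassium phosphate buffer 28.122 mL; sodium hydroxide 168.883 mL; soluble starch 30.956 g; yeast extract 6.714 g; sodium bicarbonate 83.930 mL; HEPES buffer 32.918 mL; ferrous sulfate heptahydrate 0.206 g

Scale factor relative to 1 L: 2.18.
potassium phosphate buffer: C1V1 = C2V2 → 12.9 mM × 2180 mL ÷ 1000 mM = 28.122 mL
sodium hydroxide: V = C2·V2/C1 = 25.1 mM × 2180 mL ÷ 324 mM = 168.883 mL
soluble starch: 14.2 g/L × 2.18 L = 30.956 g
yeast extract: 3.08 g/L × 2.18 L = 6.714 g
sodium bicarbonate: C1V1 = C2V2 → 38.5 mM × 2180 mL ÷ 1000 mM = 83.930 mL
HEPES buffer: dilute stock: 15.1 mM × 2180 mL ÷ 1000 mM = 32.918 mL
ferrous sulfate heptahydrate: 94.5 mg/L × 2.18 L = 206.01 mg = 0.206 g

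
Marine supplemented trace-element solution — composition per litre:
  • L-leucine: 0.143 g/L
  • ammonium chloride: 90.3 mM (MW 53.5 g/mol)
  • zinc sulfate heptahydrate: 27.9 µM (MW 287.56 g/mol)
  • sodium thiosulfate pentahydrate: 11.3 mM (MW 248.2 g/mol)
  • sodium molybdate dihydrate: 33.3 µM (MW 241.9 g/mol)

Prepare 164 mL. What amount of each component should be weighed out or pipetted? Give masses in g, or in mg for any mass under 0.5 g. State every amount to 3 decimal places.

Scale factor relative to 1 L: 0.164.
L-leucine: 0.143 g/L × 0.164 L = 0.023452 g = 23.452 mg
ammonium chloride: 90.3 mmol/L × 53.5 g/mol × 0.164 L ÷ 1000 = 0.792 g
zinc sulfate heptahydrate: 27.9 µmol/L × 287.56 g/mol × 0.164 L ÷ 1000 = 1.316 mg
sodium thiosulfate pentahydrate: 11.3 mmol/L × 248.2 mg/mmol × 0.164 L = 459.964 mg
sodium molybdate dihydrate: 33.3 µmol/L × 241.9 g/mol × 0.164 L ÷ 1000 = 1.321 mg

L-leucine 23.452 mg; ammonium chloride 0.792 g; zinc sulfate heptahydrate 1.316 mg; sodium thiosulfate pentahydrate 459.964 mg; sodium molybdate dihydrate 1.321 mg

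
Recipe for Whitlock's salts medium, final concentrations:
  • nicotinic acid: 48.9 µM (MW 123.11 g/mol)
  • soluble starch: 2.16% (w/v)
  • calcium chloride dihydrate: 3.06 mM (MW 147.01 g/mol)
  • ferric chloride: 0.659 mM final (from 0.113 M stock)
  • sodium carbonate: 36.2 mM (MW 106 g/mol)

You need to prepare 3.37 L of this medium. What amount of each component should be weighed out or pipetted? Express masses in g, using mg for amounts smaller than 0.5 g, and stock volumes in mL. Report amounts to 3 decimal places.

nicotinic acid 20.288 mg; soluble starch 72.792 g; calcium chloride dihydrate 1.516 g; ferric chloride 19.653 mL; sodium carbonate 12.931 g

Working volume: 3.37 L.
nicotinic acid: 48.9 µmol/L × 123.11 g/mol × 3.37 L ÷ 1000 = 20.288 mg
soluble starch: 2.16% w/v = 21.6 g/L → 21.6 × 3.37 L = 72.792 g
calcium chloride dihydrate: 3.06 mmol/L × 147.01 g/mol × 3.37 L ÷ 1000 = 1.516 g
ferric chloride: dilute stock: 0.659 mM × 3370 mL ÷ 113 mM = 19.653 mL
sodium carbonate: 36.2 mmol/L × 106 g/mol × 3.37 L ÷ 1000 = 12.931 g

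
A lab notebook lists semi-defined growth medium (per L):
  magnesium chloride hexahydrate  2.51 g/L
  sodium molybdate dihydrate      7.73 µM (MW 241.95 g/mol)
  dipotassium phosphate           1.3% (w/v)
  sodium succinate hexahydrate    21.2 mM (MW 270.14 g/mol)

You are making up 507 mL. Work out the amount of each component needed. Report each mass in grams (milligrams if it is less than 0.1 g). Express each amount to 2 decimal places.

Target volume = 507 mL = 0.507 L.
magnesium chloride hexahydrate: 2.51 g/L × 0.507 L = 1.27 g
sodium molybdate dihydrate: 7.73 µmol/L × 241.95 g/mol × 0.507 L ÷ 1000 = 0.95 mg
dipotassium phosphate: 1.3% w/v = 13 g/L → 13 × 0.507 L = 6.59 g
sodium succinate hexahydrate: 21.2 mmol/L × 270.14 g/mol × 0.507 L ÷ 1000 = 2.90 g

magnesium chloride hexahydrate 1.27 g; sodium molybdate dihydrate 0.95 mg; dipotassium phosphate 6.59 g; sodium succinate hexahydrate 2.90 g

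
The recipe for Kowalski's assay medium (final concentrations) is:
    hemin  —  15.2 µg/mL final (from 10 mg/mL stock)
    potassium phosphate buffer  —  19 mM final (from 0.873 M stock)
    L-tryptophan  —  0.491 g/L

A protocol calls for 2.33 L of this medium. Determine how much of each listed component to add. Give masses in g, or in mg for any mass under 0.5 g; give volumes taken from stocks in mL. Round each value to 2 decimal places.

Working volume: 2.33 L.
hemin: V = C2·V2/C1 = 15.2 µg/mL × 2330 mL ÷ 10000 µg/mL = 3.54 mL
potassium phosphate buffer: V = C2·V2/C1 = 19 mM × 2330 mL ÷ 873 mM = 50.71 mL
L-tryptophan: 0.491 g/L × 2.33 L = 1.14 g

hemin 3.54 mL; potassium phosphate buffer 50.71 mL; L-tryptophan 1.14 g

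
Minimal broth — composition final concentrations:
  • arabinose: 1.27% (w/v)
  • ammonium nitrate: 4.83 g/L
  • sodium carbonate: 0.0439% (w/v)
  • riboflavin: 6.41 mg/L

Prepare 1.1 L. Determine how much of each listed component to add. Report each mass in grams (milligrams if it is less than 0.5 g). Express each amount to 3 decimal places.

Working volume: 1.1 L.
arabinose: 1.27% w/v = 12.7 g/L → 12.7 × 1.1 L = 13.970 g
ammonium nitrate: 4.83 g/L × 1.1 L = 5.313 g
sodium carbonate: 0.0439% w/v = 0.439 g/L → 0.439 × 1.1 L = 0.4829 g = 482.900 mg
riboflavin: 6.41 mg/L × 1.1 L = 7.051 mg

arabinose 13.970 g; ammonium nitrate 5.313 g; sodium carbonate 482.900 mg; riboflavin 7.051 mg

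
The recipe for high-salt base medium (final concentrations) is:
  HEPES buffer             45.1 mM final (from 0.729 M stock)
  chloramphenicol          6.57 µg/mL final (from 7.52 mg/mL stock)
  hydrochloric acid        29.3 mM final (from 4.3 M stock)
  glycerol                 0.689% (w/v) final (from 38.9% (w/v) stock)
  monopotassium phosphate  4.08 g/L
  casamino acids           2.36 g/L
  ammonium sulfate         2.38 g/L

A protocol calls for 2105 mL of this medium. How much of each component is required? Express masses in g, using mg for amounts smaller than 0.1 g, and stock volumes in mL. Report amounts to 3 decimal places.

Working volume: 2105 mL = 2.105 L.
HEPES buffer: dilute stock: 45.1 mM × 2105 mL ÷ 729 mM = 130.227 mL
chloramphenicol: C1V1 = C2V2 → 6.57 µg/mL × 2105 mL ÷ 7520 µg/mL = 1.839 mL
hydrochloric acid: V = C2·V2/C1 = 29.3 mM × 2105 mL ÷ 4300 mM = 14.343 mL
glycerol: dilute stock: 0.689% ÷ 38.9% × 2105 mL = 37.284 mL
monopotassium phosphate: 4.08 g/L × 2.105 L = 8.588 g
casamino acids: 2.36 g/L × 2.105 L = 4.968 g
ammonium sulfate: 2.38 g/L × 2.105 L = 5.010 g

HEPES buffer 130.227 mL; chloramphenicol 1.839 mL; hydrochloric acid 14.343 mL; glycerol 37.284 mL; monopotassium phosphate 8.588 g; casamino acids 4.968 g; ammonium sulfate 5.010 g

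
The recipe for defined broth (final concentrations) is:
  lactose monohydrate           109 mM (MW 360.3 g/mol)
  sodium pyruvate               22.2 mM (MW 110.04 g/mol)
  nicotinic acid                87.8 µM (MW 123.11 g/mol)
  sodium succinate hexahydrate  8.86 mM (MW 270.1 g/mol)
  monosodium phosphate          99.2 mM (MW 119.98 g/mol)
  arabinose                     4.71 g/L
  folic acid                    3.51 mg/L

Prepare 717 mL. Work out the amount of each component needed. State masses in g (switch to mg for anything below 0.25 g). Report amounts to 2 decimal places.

lactose monohydrate 28.16 g; sodium pyruvate 1.75 g; nicotinic acid 7.75 mg; sodium succinate hexahydrate 1.72 g; monosodium phosphate 8.53 g; arabinose 3.38 g; folic acid 2.52 mg

Working volume: 717 mL = 0.717 L.
lactose monohydrate: 109 mmol/L × 360.3 g/mol × 0.717 L ÷ 1000 = 28.16 g
sodium pyruvate: 22.2 mmol/L × 110.04 g/mol × 0.717 L ÷ 1000 = 1.75 g
nicotinic acid: 87.8 µmol/L × 123.11 g/mol × 0.717 L ÷ 1000 = 7.75 mg
sodium succinate hexahydrate: 8.86 mmol/L × 270.1 g/mol × 0.717 L ÷ 1000 = 1.72 g
monosodium phosphate: 99.2 mmol/L × 119.98 g/mol × 0.717 L ÷ 1000 = 8.53 g
arabinose: 4.71 g/L × 0.717 L = 3.38 g
folic acid: 3.51 mg/L × 0.717 L = 2.52 mg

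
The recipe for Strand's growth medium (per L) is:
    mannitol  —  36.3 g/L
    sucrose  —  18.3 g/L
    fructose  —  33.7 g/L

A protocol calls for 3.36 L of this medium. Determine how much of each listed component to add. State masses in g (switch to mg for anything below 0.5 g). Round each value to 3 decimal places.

Working volume: 3.36 L.
mannitol: 36.3 g/L × 3.36 L = 121.968 g
sucrose: 18.3 g/L × 3.36 L = 61.488 g
fructose: 33.7 g/L × 3.36 L = 113.232 g

mannitol 121.968 g; sucrose 61.488 g; fructose 113.232 g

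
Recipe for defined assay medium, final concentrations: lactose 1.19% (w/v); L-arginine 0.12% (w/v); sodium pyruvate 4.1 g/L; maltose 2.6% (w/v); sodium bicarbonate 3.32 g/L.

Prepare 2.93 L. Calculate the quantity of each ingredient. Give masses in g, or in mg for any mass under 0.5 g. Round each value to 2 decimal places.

lactose 34.87 g; L-arginine 3.52 g; sodium pyruvate 12.01 g; maltose 76.18 g; sodium bicarbonate 9.73 g

Scale factor relative to 1 L: 2.93.
lactose: 1.19% w/v = 11.9 g/L → 11.9 × 2.93 L = 34.87 g
L-arginine: 0.12 g per 100 mL × 2930 mL ÷ 100 = 3.52 g
sodium pyruvate: 4.1 g/L × 2.93 L = 12.01 g
maltose: 2.6% w/v = 26 g/L → 26 × 2.93 L = 76.18 g
sodium bicarbonate: 3.32 g/L × 2.93 L = 9.73 g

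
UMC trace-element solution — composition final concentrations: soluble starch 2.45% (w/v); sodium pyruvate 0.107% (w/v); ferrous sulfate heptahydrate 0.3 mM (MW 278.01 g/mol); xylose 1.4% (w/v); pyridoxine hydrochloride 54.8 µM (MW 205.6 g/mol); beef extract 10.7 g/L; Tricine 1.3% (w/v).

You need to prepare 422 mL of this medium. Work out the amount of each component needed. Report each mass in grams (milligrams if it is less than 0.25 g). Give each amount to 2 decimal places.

soluble starch 10.34 g; sodium pyruvate 0.45 g; ferrous sulfate heptahydrate 35.20 mg; xylose 5.91 g; pyridoxine hydrochloride 4.75 mg; beef extract 4.52 g; Tricine 5.49 g

Target volume = 422 mL = 0.422 L.
soluble starch: 2.45 g per 100 mL × 422 mL ÷ 100 = 10.34 g
sodium pyruvate: 0.107% w/v = 1.07 g/L → 1.07 × 0.422 L = 0.45 g
ferrous sulfate heptahydrate: 0.3 mmol/L × 278.01 mg/mmol × 0.422 L = 35.20 mg
xylose: 1.4% w/v = 14 g/L → 14 × 0.422 L = 5.91 g
pyridoxine hydrochloride: 54.8 µmol/L × 205.6 g/mol × 0.422 L ÷ 1000 = 4.75 mg
beef extract: 10.7 g/L × 0.422 L = 4.52 g
Tricine: 1.3% w/v = 13 g/L → 13 × 0.422 L = 5.49 g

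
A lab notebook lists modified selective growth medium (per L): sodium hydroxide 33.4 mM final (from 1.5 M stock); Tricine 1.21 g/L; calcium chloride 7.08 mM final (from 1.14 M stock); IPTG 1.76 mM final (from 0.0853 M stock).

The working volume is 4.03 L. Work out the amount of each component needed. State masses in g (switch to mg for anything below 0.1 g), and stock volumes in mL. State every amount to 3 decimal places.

Scale factor relative to 1 L: 4.03.
sodium hydroxide: C1V1 = C2V2 → 33.4 mM × 4030 mL ÷ 1500 mM = 89.735 mL
Tricine: 1.21 g/L × 4.03 L = 4.876 g
calcium chloride: dilute stock: 7.08 mM × 4030 mL ÷ 1140 mM = 25.028 mL
IPTG: C1V1 = C2V2 → 1.76 mM × 4030 mL ÷ 85.3 mM = 83.151 mL

sodium hydroxide 89.735 mL; Tricine 4.876 g; calcium chloride 25.028 mL; IPTG 83.151 mL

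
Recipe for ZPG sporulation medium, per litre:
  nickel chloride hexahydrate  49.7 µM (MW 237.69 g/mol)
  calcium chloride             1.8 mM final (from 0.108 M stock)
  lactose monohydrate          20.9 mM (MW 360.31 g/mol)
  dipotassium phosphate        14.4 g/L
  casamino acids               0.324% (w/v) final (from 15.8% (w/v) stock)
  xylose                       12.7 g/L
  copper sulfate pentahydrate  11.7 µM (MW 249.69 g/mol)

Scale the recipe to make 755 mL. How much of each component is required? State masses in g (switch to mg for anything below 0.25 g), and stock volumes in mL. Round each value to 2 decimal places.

nickel chloride hexahydrate 8.92 mg; calcium chloride 12.58 mL; lactose monohydrate 5.69 g; dipotassium phosphate 10.87 g; casamino acids 15.48 mL; xylose 9.59 g; copper sulfate pentahydrate 2.21 mg

Target volume = 755 mL = 0.755 L.
nickel chloride hexahydrate: 49.7 µmol/L × 237.69 g/mol × 0.755 L ÷ 1000 = 8.92 mg
calcium chloride: dilute stock: 1.8 mM × 755 mL ÷ 108 mM = 12.58 mL
lactose monohydrate: 20.9 mmol/L × 360.31 g/mol × 0.755 L ÷ 1000 = 5.69 g
dipotassium phosphate: 14.4 g/L × 0.755 L = 10.87 g
casamino acids: V = C2·V2/C1 = 0.324% ÷ 15.8% × 755 mL = 15.48 mL
xylose: 12.7 g/L × 0.755 L = 9.59 g
copper sulfate pentahydrate: 11.7 µmol/L × 249.69 g/mol × 0.755 L ÷ 1000 = 2.21 mg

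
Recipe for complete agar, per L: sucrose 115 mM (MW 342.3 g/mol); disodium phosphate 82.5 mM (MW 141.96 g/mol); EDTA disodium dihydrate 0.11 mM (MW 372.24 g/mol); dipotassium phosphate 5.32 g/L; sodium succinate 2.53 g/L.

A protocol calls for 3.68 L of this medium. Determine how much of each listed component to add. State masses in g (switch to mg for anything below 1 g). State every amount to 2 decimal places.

sucrose 144.86 g; disodium phosphate 43.10 g; EDTA disodium dihydrate 150.68 mg; dipotassium phosphate 19.58 g; sodium succinate 9.31 g

Scale factor relative to 1 L: 3.68.
sucrose: 115 mmol/L × 342.3 g/mol × 3.68 L ÷ 1000 = 144.86 g
disodium phosphate: 82.5 mmol/L × 141.96 g/mol × 3.68 L ÷ 1000 = 43.10 g
EDTA disodium dihydrate: 0.11 mmol/L × 372.24 mg/mmol × 3.68 L = 150.68 mg
dipotassium phosphate: 5.32 g/L × 3.68 L = 19.58 g
sodium succinate: 2.53 g/L × 3.68 L = 9.31 g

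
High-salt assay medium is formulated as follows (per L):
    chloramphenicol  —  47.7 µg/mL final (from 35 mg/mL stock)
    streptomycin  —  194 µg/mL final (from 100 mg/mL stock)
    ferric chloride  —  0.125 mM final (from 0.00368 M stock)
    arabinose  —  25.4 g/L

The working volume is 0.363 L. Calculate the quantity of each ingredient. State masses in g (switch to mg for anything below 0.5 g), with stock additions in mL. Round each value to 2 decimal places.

Scale factor relative to 1 L: 0.363.
chloramphenicol: dilute stock: 47.7 µg/mL × 363 mL ÷ 35000 µg/mL = 0.49 mL
streptomycin: dilute stock: 194 µg/mL × 363 mL ÷ 100000 µg/mL = 0.70 mL
ferric chloride: dilute stock: 0.125 mM × 363 mL ÷ 3.68 mM = 12.33 mL
arabinose: 25.4 g/L × 0.363 L = 9.22 g

chloramphenicol 0.49 mL; streptomycin 0.70 mL; ferric chloride 12.33 mL; arabinose 9.22 g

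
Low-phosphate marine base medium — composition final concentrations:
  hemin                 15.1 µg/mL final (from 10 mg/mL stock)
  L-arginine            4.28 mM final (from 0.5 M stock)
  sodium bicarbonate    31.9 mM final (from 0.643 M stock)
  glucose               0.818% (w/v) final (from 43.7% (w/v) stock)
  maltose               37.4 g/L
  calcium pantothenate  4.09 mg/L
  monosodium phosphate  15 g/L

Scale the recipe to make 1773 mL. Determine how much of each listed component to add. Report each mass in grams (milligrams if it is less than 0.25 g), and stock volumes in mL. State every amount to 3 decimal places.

Working volume: 1773 mL = 1.773 L.
hemin: dilute stock: 15.1 µg/mL × 1773 mL ÷ 10000 µg/mL = 2.677 mL
L-arginine: V = C2·V2/C1 = 4.28 mM × 1773 mL ÷ 500 mM = 15.177 mL
sodium bicarbonate: C1V1 = C2V2 → 31.9 mM × 1773 mL ÷ 643 mM = 87.961 mL
glucose: C1V1 = C2V2 → 0.818% ÷ 43.7% × 1773 mL = 33.188 mL
maltose: 37.4 g/L × 1.773 L = 66.310 g
calcium pantothenate: 4.09 mg/L × 1.773 L = 7.252 mg
monosodium phosphate: 15 g/L × 1.773 L = 26.595 g

hemin 2.677 mL; L-arginine 15.177 mL; sodium bicarbonate 87.961 mL; glucose 33.188 mL; maltose 66.310 g; calcium pantothenate 7.252 mg; monosodium phosphate 26.595 g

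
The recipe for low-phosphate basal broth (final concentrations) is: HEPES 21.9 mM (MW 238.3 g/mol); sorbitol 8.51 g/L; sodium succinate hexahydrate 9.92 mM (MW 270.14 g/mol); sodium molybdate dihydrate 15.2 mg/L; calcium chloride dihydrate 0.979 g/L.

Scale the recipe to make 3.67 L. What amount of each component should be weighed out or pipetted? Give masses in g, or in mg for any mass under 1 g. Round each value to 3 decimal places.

Working volume: 3.67 L.
HEPES: 21.9 mmol/L × 238.3 g/mol × 3.67 L ÷ 1000 = 19.153 g
sorbitol: 8.51 g/L × 3.67 L = 31.232 g
sodium succinate hexahydrate: 9.92 mmol/L × 270.14 g/mol × 3.67 L ÷ 1000 = 9.835 g
sodium molybdate dihydrate: 15.2 mg/L × 3.67 L = 55.784 mg
calcium chloride dihydrate: 0.979 g/L × 3.67 L = 3.593 g

HEPES 19.153 g; sorbitol 31.232 g; sodium succinate hexahydrate 9.835 g; sodium molybdate dihydrate 55.784 mg; calcium chloride dihydrate 3.593 g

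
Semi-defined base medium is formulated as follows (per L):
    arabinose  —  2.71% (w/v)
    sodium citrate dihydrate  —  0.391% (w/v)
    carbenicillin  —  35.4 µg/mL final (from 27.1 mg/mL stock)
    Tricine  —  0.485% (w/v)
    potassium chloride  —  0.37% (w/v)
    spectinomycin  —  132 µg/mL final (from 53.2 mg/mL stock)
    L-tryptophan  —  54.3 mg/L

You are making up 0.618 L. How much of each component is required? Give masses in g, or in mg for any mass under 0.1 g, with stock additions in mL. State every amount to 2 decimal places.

arabinose 16.75 g; sodium citrate dihydrate 2.42 g; carbenicillin 0.81 mL; Tricine 3.00 g; potassium chloride 2.29 g; spectinomycin 1.53 mL; L-tryptophan 33.56 mg

Scale factor relative to 1 L: 0.618.
arabinose: 2.71 g per 100 mL × 618 mL ÷ 100 = 16.75 g
sodium citrate dihydrate: 0.391 g per 100 mL × 618 mL ÷ 100 = 2.42 g
carbenicillin: C1V1 = C2V2 → 35.4 µg/mL × 618 mL ÷ 27100 µg/mL = 0.81 mL
Tricine: 0.485 g per 100 mL × 618 mL ÷ 100 = 3.00 g
potassium chloride: 0.37 g per 100 mL × 618 mL ÷ 100 = 2.29 g
spectinomycin: V = C2·V2/C1 = 132 µg/mL × 618 mL ÷ 53200 µg/mL = 1.53 mL
L-tryptophan: 54.3 mg/L × 0.618 L = 33.56 mg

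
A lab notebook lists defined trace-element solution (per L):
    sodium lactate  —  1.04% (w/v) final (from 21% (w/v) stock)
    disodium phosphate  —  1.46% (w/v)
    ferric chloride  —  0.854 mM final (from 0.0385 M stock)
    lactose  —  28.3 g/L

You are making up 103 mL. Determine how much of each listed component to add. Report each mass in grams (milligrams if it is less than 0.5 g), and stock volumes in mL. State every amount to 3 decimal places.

Scale factor relative to 1 L: 0.103.
sodium lactate: V = C2·V2/C1 = 1.04% ÷ 21% × 103 mL = 5.101 mL
disodium phosphate: 1.46% w/v = 14.6 g/L → 14.6 × 0.103 L = 1.504 g
ferric chloride: C1V1 = C2V2 → 0.854 mM × 103 mL ÷ 38.5 mM = 2.285 mL
lactose: 28.3 g/L × 0.103 L = 2.915 g

sodium lactate 5.101 mL; disodium phosphate 1.504 g; ferric chloride 2.285 mL; lactose 2.915 g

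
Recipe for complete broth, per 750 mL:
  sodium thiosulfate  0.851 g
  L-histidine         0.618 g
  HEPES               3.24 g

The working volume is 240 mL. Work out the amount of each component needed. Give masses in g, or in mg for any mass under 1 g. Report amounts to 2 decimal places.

sodium thiosulfate 272.32 mg; L-histidine 197.76 mg; HEPES 1.04 g

Scale factor = 240 mL / 750 mL = 0.32.
sodium thiosulfate: 0.851 g × (240 mL / 750 mL) = 0.27232 g = 272.32 mg
L-histidine: 0.618 g × (240 mL / 750 mL) = 0.19776 g = 197.76 mg
HEPES: 3.24 g × (240 mL / 750 mL) = 1.04 g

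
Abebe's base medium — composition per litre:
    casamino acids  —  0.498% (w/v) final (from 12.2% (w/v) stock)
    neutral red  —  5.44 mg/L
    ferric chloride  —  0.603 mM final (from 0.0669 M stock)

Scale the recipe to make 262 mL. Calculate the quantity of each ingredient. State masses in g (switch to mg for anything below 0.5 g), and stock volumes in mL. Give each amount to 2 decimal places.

casamino acids 10.69 mL; neutral red 1.43 mg; ferric chloride 2.36 mL

Target volume = 262 mL = 0.262 L.
casamino acids: C1V1 = C2V2 → 0.498% ÷ 12.2% × 262 mL = 10.69 mL
neutral red: 5.44 mg/L × 0.262 L = 1.43 mg
ferric chloride: C1V1 = C2V2 → 0.603 mM × 262 mL ÷ 66.9 mM = 2.36 mL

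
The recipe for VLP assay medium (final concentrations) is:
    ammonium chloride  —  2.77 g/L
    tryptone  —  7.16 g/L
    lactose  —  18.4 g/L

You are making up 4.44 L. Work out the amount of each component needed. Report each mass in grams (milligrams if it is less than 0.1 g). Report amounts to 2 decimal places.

Working volume: 4.44 L.
ammonium chloride: 2.77 g/L × 4.44 L = 12.30 g
tryptone: 7.16 g/L × 4.44 L = 31.79 g
lactose: 18.4 g/L × 4.44 L = 81.70 g

ammonium chloride 12.30 g; tryptone 31.79 g; lactose 81.70 g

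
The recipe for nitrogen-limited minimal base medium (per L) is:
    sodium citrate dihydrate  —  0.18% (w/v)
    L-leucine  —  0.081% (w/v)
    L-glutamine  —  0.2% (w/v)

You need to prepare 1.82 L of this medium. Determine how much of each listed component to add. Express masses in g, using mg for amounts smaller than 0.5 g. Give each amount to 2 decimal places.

Scale factor relative to 1 L: 1.82.
sodium citrate dihydrate: 0.18 g per 100 mL × 1820 mL ÷ 100 = 3.28 g
L-leucine: 0.081% w/v = 0.81 g/L → 0.81 × 1.82 L = 1.47 g
L-glutamine: 0.2 g per 100 mL × 1820 mL ÷ 100 = 3.64 g

sodium citrate dihydrate 3.28 g; L-leucine 1.47 g; L-glutamine 3.64 g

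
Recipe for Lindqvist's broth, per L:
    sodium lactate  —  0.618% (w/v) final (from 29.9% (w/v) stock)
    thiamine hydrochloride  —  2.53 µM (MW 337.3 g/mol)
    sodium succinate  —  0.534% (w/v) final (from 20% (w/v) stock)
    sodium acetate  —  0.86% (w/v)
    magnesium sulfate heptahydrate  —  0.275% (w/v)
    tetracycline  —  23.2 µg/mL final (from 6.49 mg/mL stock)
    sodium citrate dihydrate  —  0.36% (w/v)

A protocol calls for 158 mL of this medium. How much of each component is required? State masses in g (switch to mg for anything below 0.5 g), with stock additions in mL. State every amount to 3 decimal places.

Working volume: 158 mL = 0.158 L.
sodium lactate: C1V1 = C2V2 → 0.618% ÷ 29.9% × 158 mL = 3.266 mL
thiamine hydrochloride: 2.53 µmol/L × 337.3 g/mol × 0.158 L ÷ 1000 = 0.135 mg
sodium succinate: V = C2·V2/C1 = 0.534% ÷ 20% × 158 mL = 4.219 mL
sodium acetate: 0.86% w/v = 8.6 g/L → 8.6 × 0.158 L = 1.359 g
magnesium sulfate heptahydrate: 0.275 g per 100 mL × 158 mL ÷ 100 = 0.4345 g = 434.500 mg
tetracycline: dilute stock: 23.2 µg/mL × 158 mL ÷ 6490 µg/mL = 0.565 mL
sodium citrate dihydrate: 0.36% w/v = 3.6 g/L → 3.6 × 0.158 L = 0.569 g

sodium lactate 3.266 mL; thiamine hydrochloride 0.135 mg; sodium succinate 4.219 mL; sodium acetate 1.359 g; magnesium sulfate heptahydrate 434.500 mg; tetracycline 0.565 mL; sodium citrate dihydrate 0.569 g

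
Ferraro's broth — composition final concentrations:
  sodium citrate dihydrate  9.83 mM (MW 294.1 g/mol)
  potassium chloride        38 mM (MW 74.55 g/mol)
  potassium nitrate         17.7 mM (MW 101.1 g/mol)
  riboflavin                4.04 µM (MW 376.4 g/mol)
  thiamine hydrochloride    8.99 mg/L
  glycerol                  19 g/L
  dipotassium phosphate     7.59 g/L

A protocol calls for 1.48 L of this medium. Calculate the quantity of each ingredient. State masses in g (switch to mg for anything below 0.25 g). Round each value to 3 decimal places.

sodium citrate dihydrate 4.279 g; potassium chloride 4.193 g; potassium nitrate 2.648 g; riboflavin 2.251 mg; thiamine hydrochloride 13.305 mg; glycerol 28.120 g; dipotassium phosphate 11.233 g

Working volume: 1.48 L.
sodium citrate dihydrate: 9.83 mmol/L × 294.1 g/mol × 1.48 L ÷ 1000 = 4.279 g
potassium chloride: 38 mmol/L × 74.55 g/mol × 1.48 L ÷ 1000 = 4.193 g
potassium nitrate: 17.7 mmol/L × 101.1 g/mol × 1.48 L ÷ 1000 = 2.648 g
riboflavin: 4.04 µmol/L × 376.4 g/mol × 1.48 L ÷ 1000 = 2.251 mg
thiamine hydrochloride: 8.99 mg/L × 1.48 L = 13.305 mg
glycerol: 19 g/L × 1.48 L = 28.120 g
dipotassium phosphate: 7.59 g/L × 1.48 L = 11.233 g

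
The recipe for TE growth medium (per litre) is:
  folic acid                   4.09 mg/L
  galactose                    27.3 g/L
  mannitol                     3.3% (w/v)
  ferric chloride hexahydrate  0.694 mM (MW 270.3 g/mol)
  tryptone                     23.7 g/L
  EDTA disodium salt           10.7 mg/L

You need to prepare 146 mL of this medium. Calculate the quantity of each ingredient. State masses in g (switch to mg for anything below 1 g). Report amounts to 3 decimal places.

Working volume: 146 mL = 0.146 L.
folic acid: 4.09 mg/L × 0.146 L = 0.597 mg
galactose: 27.3 g/L × 0.146 L = 3.986 g
mannitol: 3.3% w/v = 33 g/L → 33 × 0.146 L = 4.818 g
ferric chloride hexahydrate: 0.694 mmol/L × 270.3 mg/mmol × 0.146 L = 27.388 mg
tryptone: 23.7 g/L × 0.146 L = 3.460 g
EDTA disodium salt: 10.7 mg/L × 0.146 L = 1.562 mg

folic acid 0.597 mg; galactose 3.986 g; mannitol 4.818 g; ferric chloride hexahydrate 27.388 mg; tryptone 3.460 g; EDTA disodium salt 1.562 mg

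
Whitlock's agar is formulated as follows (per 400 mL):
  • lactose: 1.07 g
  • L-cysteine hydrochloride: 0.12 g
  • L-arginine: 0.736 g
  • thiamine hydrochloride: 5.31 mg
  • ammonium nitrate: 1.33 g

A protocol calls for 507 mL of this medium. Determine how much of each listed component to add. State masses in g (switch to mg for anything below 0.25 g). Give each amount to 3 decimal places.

Scale factor = 507 mL / 400 mL = 1.2675.
lactose: 1.07 g × (507 mL / 400 mL) = 1.356 g
L-cysteine hydrochloride: 0.12 g × (507 mL / 400 mL) = 0.1521 g = 152.100 mg
L-arginine: 0.736 g × (507 mL / 400 mL) = 0.933 g
thiamine hydrochloride: 5.31 mg × (507 mL / 400 mL) = 6.730 mg
ammonium nitrate: 1.33 g × (507 mL / 400 mL) = 1.686 g

lactose 1.356 g; L-cysteine hydrochloride 152.100 mg; L-arginine 0.933 g; thiamine hydrochloride 6.730 mg; ammonium nitrate 1.686 g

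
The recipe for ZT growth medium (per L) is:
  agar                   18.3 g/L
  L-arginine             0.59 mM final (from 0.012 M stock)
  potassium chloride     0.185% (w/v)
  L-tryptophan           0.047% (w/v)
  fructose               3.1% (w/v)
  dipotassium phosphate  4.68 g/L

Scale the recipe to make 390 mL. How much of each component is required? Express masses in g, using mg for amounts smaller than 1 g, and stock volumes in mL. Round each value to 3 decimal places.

Target volume = 390 mL = 0.39 L.
agar: 18.3 g/L × 0.39 L = 7.137 g
L-arginine: C1V1 = C2V2 → 0.59 mM × 390 mL ÷ 12 mM = 19.175 mL
potassium chloride: 0.185% w/v = 1.85 g/L → 1.85 × 0.39 L = 0.7215 g = 721.500 mg
L-tryptophan: 0.047 g per 100 mL × 390 mL ÷ 100 = 0.1833 g = 183.300 mg
fructose: 3.1 g per 100 mL × 390 mL ÷ 100 = 12.090 g
dipotassium phosphate: 4.68 g/L × 0.39 L = 1.825 g

agar 7.137 g; L-arginine 19.175 mL; potassium chloride 721.500 mg; L-tryptophan 183.300 mg; fructose 12.090 g; dipotassium phosphate 1.825 g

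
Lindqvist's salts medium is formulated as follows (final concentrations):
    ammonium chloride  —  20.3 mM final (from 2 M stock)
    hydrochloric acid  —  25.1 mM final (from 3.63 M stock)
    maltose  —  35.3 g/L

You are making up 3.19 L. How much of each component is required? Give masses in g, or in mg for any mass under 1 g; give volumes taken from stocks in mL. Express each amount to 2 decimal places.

ammonium chloride 32.38 mL; hydrochloric acid 22.06 mL; maltose 112.61 g

Working volume: 3.19 L.
ammonium chloride: dilute stock: 20.3 mM × 3190 mL ÷ 2000 mM = 32.38 mL
hydrochloric acid: C1V1 = C2V2 → 25.1 mM × 3190 mL ÷ 3630 mM = 22.06 mL
maltose: 35.3 g/L × 3.19 L = 112.61 g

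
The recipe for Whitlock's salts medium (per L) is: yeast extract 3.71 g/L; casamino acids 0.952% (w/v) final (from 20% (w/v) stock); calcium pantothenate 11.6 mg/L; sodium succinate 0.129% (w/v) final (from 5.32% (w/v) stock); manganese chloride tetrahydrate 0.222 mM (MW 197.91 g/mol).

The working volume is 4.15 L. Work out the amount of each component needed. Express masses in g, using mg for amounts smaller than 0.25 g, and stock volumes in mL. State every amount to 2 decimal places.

yeast extract 15.40 g; casamino acids 197.54 mL; calcium pantothenate 48.14 mg; sodium succinate 100.63 mL; manganese chloride tetrahydrate 182.33 mg

Working volume: 4.15 L.
yeast extract: 3.71 g/L × 4.15 L = 15.40 g
casamino acids: dilute stock: 0.952% ÷ 20% × 4150 mL = 197.54 mL
calcium pantothenate: 11.6 mg/L × 4.15 L = 48.14 mg
sodium succinate: V = C2·V2/C1 = 0.129% ÷ 5.32% × 4150 mL = 100.63 mL
manganese chloride tetrahydrate: 0.222 mmol/L × 197.91 mg/mmol × 4.15 L = 182.33 mg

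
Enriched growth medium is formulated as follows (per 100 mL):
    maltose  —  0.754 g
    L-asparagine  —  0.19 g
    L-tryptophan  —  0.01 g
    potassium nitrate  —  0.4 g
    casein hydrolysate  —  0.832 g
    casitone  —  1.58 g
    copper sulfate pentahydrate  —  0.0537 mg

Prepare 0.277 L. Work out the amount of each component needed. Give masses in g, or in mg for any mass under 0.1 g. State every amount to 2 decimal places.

maltose 2.09 g; L-asparagine 0.53 g; L-tryptophan 27.70 mg; potassium nitrate 1.11 g; casein hydrolysate 2.30 g; casitone 4.38 g; copper sulfate pentahydrate 0.15 mg

Ratio of target to recipe volume: 277 / 100 = 2.77.
maltose: 0.754 g × (277 mL / 100 mL) = 2.09 g
L-asparagine: 0.19 g × (277 mL / 100 mL) = 0.53 g
L-tryptophan: 0.01 g × (277 mL / 100 mL) = 0.0277 g = 27.70 mg
potassium nitrate: 0.4 g × (277 mL / 100 mL) = 1.11 g
casein hydrolysate: 0.832 g × (277 mL / 100 mL) = 2.30 g
casitone: 1.58 g × (277 mL / 100 mL) = 4.38 g
copper sulfate pentahydrate: 0.0537 mg × (277 mL / 100 mL) = 0.15 mg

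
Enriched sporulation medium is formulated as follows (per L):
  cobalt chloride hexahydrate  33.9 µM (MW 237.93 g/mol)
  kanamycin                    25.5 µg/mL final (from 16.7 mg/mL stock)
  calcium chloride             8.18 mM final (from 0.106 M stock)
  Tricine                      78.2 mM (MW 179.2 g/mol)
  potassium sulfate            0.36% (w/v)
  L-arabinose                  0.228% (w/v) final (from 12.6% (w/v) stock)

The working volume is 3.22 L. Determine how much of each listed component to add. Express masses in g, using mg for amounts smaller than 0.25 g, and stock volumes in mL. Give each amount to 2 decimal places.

cobalt chloride hexahydrate 25.97 mg; kanamycin 4.92 mL; calcium chloride 248.49 mL; Tricine 45.12 g; potassium sulfate 11.59 g; L-arabinose 58.27 mL

Scale factor relative to 1 L: 3.22.
cobalt chloride hexahydrate: 33.9 µmol/L × 237.93 g/mol × 3.22 L ÷ 1000 = 25.97 mg
kanamycin: V = C2·V2/C1 = 25.5 µg/mL × 3220 mL ÷ 16700 µg/mL = 4.92 mL
calcium chloride: C1V1 = C2V2 → 8.18 mM × 3220 mL ÷ 106 mM = 248.49 mL
Tricine: 78.2 mmol/L × 179.2 g/mol × 3.22 L ÷ 1000 = 45.12 g
potassium sulfate: 0.36% w/v = 3.6 g/L → 3.6 × 3.22 L = 11.59 g
L-arabinose: V = C2·V2/C1 = 0.228% ÷ 12.6% × 3220 mL = 58.27 mL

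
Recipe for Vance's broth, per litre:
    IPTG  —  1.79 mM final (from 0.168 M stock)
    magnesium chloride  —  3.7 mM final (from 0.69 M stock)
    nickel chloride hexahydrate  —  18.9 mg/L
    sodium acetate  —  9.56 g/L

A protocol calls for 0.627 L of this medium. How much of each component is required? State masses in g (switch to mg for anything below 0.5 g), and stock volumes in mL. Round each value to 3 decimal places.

Working volume: 0.627 L.
IPTG: V = C2·V2/C1 = 1.79 mM × 627 mL ÷ 168 mM = 6.681 mL
magnesium chloride: V = C2·V2/C1 = 3.7 mM × 627 mL ÷ 690 mM = 3.362 mL
nickel chloride hexahydrate: 18.9 mg/L × 0.627 L = 11.850 mg
sodium acetate: 9.56 g/L × 0.627 L = 5.994 g

IPTG 6.681 mL; magnesium chloride 3.362 mL; nickel chloride hexahydrate 11.850 mg; sodium acetate 5.994 g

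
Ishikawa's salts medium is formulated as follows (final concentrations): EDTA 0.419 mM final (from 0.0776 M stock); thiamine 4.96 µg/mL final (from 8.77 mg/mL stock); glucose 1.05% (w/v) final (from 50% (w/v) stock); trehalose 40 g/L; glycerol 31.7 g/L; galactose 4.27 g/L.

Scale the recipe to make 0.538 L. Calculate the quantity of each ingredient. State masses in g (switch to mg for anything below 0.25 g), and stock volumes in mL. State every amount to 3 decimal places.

Scale factor relative to 1 L: 0.538.
EDTA: V = C2·V2/C1 = 0.419 mM × 538 mL ÷ 77.6 mM = 2.905 mL
thiamine: C1V1 = C2V2 → 4.96 µg/mL × 538 mL ÷ 8770 µg/mL = 0.304 mL
glucose: V = C2·V2/C1 = 1.05% ÷ 50% × 538 mL = 11.298 mL
trehalose: 40 g/L × 0.538 L = 21.520 g
glycerol: 31.7 g/L × 0.538 L = 17.055 g
galactose: 4.27 g/L × 0.538 L = 2.297 g

EDTA 2.905 mL; thiamine 0.304 mL; glucose 11.298 mL; trehalose 21.520 g; glycerol 17.055 g; galactose 2.297 g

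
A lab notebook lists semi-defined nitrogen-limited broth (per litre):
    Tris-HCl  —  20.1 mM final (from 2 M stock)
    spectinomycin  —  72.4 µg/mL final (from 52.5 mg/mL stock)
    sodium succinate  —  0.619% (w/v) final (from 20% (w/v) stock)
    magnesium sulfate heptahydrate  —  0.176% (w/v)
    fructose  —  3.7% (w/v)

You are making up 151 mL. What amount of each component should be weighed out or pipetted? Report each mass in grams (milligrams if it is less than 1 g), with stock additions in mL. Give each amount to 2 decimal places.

Tris-HCl 1.52 mL; spectinomycin 0.21 mL; sodium succinate 4.67 mL; magnesium sulfate heptahydrate 265.76 mg; fructose 5.59 g

Scale factor relative to 1 L: 0.151.
Tris-HCl: C1V1 = C2V2 → 20.1 mM × 151 mL ÷ 2000 mM = 1.52 mL
spectinomycin: dilute stock: 72.4 µg/mL × 151 mL ÷ 52500 µg/mL = 0.21 mL
sodium succinate: dilute stock: 0.619% ÷ 20% × 151 mL = 4.67 mL
magnesium sulfate heptahydrate: 0.176% w/v = 1.76 g/L → 1.76 × 0.151 L = 0.26576 g = 265.76 mg
fructose: 3.7 g per 100 mL × 151 mL ÷ 100 = 5.59 g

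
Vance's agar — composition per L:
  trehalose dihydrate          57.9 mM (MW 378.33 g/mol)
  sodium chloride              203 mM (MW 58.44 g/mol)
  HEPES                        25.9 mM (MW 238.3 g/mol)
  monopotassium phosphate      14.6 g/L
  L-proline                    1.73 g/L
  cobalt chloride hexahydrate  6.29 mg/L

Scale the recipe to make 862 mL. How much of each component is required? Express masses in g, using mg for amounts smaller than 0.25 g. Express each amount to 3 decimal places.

Working volume: 862 mL = 0.862 L.
trehalose dihydrate: 57.9 mmol/L × 378.33 g/mol × 0.862 L ÷ 1000 = 18.882 g
sodium chloride: 203 mmol/L × 58.44 g/mol × 0.862 L ÷ 1000 = 10.226 g
HEPES: 25.9 mmol/L × 238.3 g/mol × 0.862 L ÷ 1000 = 5.320 g
monopotassium phosphate: 14.6 g/L × 0.862 L = 12.585 g
L-proline: 1.73 g/L × 0.862 L = 1.491 g
cobalt chloride hexahydrate: 6.29 mg/L × 0.862 L = 5.422 mg

trehalose dihydrate 18.882 g; sodium chloride 10.226 g; HEPES 5.320 g; monopotassium phosphate 12.585 g; L-proline 1.491 g; cobalt chloride hexahydrate 5.422 mg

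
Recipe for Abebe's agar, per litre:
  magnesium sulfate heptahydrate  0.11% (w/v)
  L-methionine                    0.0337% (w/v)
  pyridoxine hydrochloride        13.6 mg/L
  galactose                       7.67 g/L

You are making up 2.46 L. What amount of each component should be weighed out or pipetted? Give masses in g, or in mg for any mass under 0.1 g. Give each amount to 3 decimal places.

Working volume: 2.46 L.
magnesium sulfate heptahydrate: 0.11 g per 100 mL × 2460 mL ÷ 100 = 2.706 g
L-methionine: 0.0337% w/v = 0.337 g/L → 0.337 × 2.46 L = 0.829 g
pyridoxine hydrochloride: 13.6 mg/L × 2.46 L = 33.456 mg
galactose: 7.67 g/L × 2.46 L = 18.868 g

magnesium sulfate heptahydrate 2.706 g; L-methionine 0.829 g; pyridoxine hydrochloride 33.456 mg; galactose 18.868 g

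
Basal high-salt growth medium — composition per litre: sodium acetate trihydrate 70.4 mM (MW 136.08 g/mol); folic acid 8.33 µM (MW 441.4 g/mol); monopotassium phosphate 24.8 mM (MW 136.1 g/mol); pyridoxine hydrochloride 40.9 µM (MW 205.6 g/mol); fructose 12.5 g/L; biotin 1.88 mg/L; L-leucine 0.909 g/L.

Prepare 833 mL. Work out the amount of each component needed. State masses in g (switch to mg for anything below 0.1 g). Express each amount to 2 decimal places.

Target volume = 833 mL = 0.833 L.
sodium acetate trihydrate: 70.4 mmol/L × 136.08 g/mol × 0.833 L ÷ 1000 = 7.98 g
folic acid: 8.33 µmol/L × 441.4 g/mol × 0.833 L ÷ 1000 = 3.06 mg
monopotassium phosphate: 24.8 mmol/L × 136.1 g/mol × 0.833 L ÷ 1000 = 2.81 g
pyridoxine hydrochloride: 40.9 µmol/L × 205.6 g/mol × 0.833 L ÷ 1000 = 7.00 mg
fructose: 12.5 g/L × 0.833 L = 10.41 g
biotin: 1.88 mg/L × 0.833 L = 1.57 mg
L-leucine: 0.909 g/L × 0.833 L = 0.76 g

sodium acetate trihydrate 7.98 g; folic acid 3.06 mg; monopotassium phosphate 2.81 g; pyridoxine hydrochloride 7.00 mg; fructose 10.41 g; biotin 1.57 mg; L-leucine 0.76 g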